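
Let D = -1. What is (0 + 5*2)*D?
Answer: -10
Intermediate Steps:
(0 + 5*2)*D = (0 + 5*2)*(-1) = (0 + 10)*(-1) = 10*(-1) = -10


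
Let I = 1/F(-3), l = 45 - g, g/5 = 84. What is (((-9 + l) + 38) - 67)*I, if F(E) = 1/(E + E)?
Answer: 2478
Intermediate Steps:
g = 420 (g = 5*84 = 420)
F(E) = 1/(2*E)
l = -375 (l = 45 - 1*420 = 45 - 420 = -375)
I = -6 (I = 1/((½)/(-3)) = 1/((½)*(-⅓)) = 1/(-⅙) = -6)
(((-9 + l) + 38) - 67)*I = (((-9 - 375) + 38) - 67)*(-6) = ((-384 + 38) - 67)*(-6) = (-346 - 67)*(-6) = -413*(-6) = 2478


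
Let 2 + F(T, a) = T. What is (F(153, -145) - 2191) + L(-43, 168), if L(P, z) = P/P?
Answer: -2039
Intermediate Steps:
F(T, a) = -2 + T
L(P, z) = 1
(F(153, -145) - 2191) + L(-43, 168) = ((-2 + 153) - 2191) + 1 = (151 - 2191) + 1 = -2040 + 1 = -2039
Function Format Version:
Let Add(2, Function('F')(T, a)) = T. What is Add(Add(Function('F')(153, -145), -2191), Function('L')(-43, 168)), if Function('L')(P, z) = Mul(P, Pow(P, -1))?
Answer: -2039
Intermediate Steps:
Function('F')(T, a) = Add(-2, T)
Function('L')(P, z) = 1
Add(Add(Function('F')(153, -145), -2191), Function('L')(-43, 168)) = Add(Add(Add(-2, 153), -2191), 1) = Add(Add(151, -2191), 1) = Add(-2040, 1) = -2039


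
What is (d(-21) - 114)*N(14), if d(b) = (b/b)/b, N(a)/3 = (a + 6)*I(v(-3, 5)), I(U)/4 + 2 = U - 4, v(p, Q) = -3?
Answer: 1724400/7 ≈ 2.4634e+5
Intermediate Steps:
I(U) = -24 + 4*U (I(U) = -8 + 4*(U - 4) = -8 + 4*(-4 + U) = -8 + (-16 + 4*U) = -24 + 4*U)
N(a) = -648 - 108*a (N(a) = 3*((a + 6)*(-24 + 4*(-3))) = 3*((6 + a)*(-24 - 12)) = 3*((6 + a)*(-36)) = 3*(-216 - 36*a) = -648 - 108*a)
d(b) = 1/b
(d(-21) - 114)*N(14) = (1/(-21) - 114)*(-648 - 108*14) = (-1/21 - 114)*(-648 - 1512) = -2395/21*(-2160) = 1724400/7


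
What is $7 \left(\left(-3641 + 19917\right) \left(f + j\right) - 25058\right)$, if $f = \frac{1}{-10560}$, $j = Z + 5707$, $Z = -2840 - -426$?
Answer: $\frac{990007020317}{2640} \approx 3.75 \cdot 10^{8}$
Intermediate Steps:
$Z = -2414$ ($Z = -2840 + 426 = -2414$)
$j = 3293$ ($j = -2414 + 5707 = 3293$)
$f = - \frac{1}{10560} \approx -9.4697 \cdot 10^{-5}$
$7 \left(\left(-3641 + 19917\right) \left(f + j\right) - 25058\right) = 7 \left(\left(-3641 + 19917\right) \left(- \frac{1}{10560} + 3293\right) - 25058\right) = 7 \left(16276 \cdot \frac{34774079}{10560} - 25058\right) = 7 \left(\frac{141495727451}{2640} - 25058\right) = 7 \cdot \frac{141429574331}{2640} = \frac{990007020317}{2640}$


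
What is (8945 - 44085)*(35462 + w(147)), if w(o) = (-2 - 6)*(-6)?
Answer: -1247821400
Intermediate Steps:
w(o) = 48 (w(o) = -8*(-6) = 48)
(8945 - 44085)*(35462 + w(147)) = (8945 - 44085)*(35462 + 48) = -35140*35510 = -1247821400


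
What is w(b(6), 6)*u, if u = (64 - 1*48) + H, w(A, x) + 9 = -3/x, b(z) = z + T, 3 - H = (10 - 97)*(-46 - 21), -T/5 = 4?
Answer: 55195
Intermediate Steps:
T = -20 (T = -5*4 = -20)
H = -5826 (H = 3 - (10 - 97)*(-46 - 21) = 3 - (-87)*(-67) = 3 - 1*5829 = 3 - 5829 = -5826)
b(z) = -20 + z (b(z) = z - 20 = -20 + z)
w(A, x) = -9 - 3/x
u = -5810 (u = (64 - 1*48) - 5826 = (64 - 48) - 5826 = 16 - 5826 = -5810)
w(b(6), 6)*u = (-9 - 3/6)*(-5810) = (-9 - 3*⅙)*(-5810) = (-9 - ½)*(-5810) = -19/2*(-5810) = 55195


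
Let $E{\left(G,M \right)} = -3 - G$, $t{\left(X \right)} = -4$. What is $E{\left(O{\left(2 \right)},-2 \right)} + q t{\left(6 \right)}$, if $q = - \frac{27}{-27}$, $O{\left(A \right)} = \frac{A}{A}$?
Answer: $-8$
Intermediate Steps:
$O{\left(A \right)} = 1$
$q = 1$ ($q = \left(-27\right) \left(- \frac{1}{27}\right) = 1$)
$E{\left(O{\left(2 \right)},-2 \right)} + q t{\left(6 \right)} = \left(-3 - 1\right) + 1 \left(-4\right) = \left(-3 - 1\right) - 4 = -4 - 4 = -8$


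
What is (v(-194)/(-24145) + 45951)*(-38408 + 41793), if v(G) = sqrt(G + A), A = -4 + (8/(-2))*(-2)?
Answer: 155544135 - 677*I*sqrt(190)/4829 ≈ 1.5554e+8 - 1.9324*I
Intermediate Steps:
A = 4 (A = -4 + (8*(-1/2))*(-2) = -4 - 4*(-2) = -4 + 8 = 4)
v(G) = sqrt(4 + G) (v(G) = sqrt(G + 4) = sqrt(4 + G))
(v(-194)/(-24145) + 45951)*(-38408 + 41793) = (sqrt(4 - 194)/(-24145) + 45951)*(-38408 + 41793) = (sqrt(-190)*(-1/24145) + 45951)*3385 = ((I*sqrt(190))*(-1/24145) + 45951)*3385 = (-I*sqrt(190)/24145 + 45951)*3385 = (45951 - I*sqrt(190)/24145)*3385 = 155544135 - 677*I*sqrt(190)/4829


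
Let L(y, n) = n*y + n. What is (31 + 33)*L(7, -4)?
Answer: -2048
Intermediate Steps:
L(y, n) = n + n*y
(31 + 33)*L(7, -4) = (31 + 33)*(-4*(1 + 7)) = 64*(-4*8) = 64*(-32) = -2048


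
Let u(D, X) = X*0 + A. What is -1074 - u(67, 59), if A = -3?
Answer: -1071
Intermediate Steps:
u(D, X) = -3 (u(D, X) = X*0 - 3 = 0 - 3 = -3)
-1074 - u(67, 59) = -1074 - 1*(-3) = -1074 + 3 = -1071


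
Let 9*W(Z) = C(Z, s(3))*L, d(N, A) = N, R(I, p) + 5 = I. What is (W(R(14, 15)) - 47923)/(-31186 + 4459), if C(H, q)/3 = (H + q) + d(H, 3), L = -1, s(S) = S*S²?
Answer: 47938/26727 ≈ 1.7936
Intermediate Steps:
s(S) = S³
R(I, p) = -5 + I
C(H, q) = 3*q + 6*H (C(H, q) = 3*((H + q) + H) = 3*(q + 2*H) = 3*q + 6*H)
W(Z) = -9 - 2*Z/3 (W(Z) = ((3*3³ + 6*Z)*(-1))/9 = ((3*27 + 6*Z)*(-1))/9 = ((81 + 6*Z)*(-1))/9 = (-81 - 6*Z)/9 = -9 - 2*Z/3)
(W(R(14, 15)) - 47923)/(-31186 + 4459) = ((-9 - 2*(-5 + 14)/3) - 47923)/(-31186 + 4459) = ((-9 - ⅔*9) - 47923)/(-26727) = ((-9 - 6) - 47923)*(-1/26727) = (-15 - 47923)*(-1/26727) = -47938*(-1/26727) = 47938/26727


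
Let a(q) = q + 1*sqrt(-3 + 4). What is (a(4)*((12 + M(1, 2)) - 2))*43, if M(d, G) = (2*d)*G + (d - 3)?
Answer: 2580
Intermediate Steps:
a(q) = 1 + q (a(q) = q + 1*sqrt(1) = q + 1*1 = q + 1 = 1 + q)
M(d, G) = -3 + d + 2*G*d (M(d, G) = 2*G*d + (-3 + d) = -3 + d + 2*G*d)
(a(4)*((12 + M(1, 2)) - 2))*43 = ((1 + 4)*((12 + (-3 + 1 + 2*2*1)) - 2))*43 = (5*((12 + (-3 + 1 + 4)) - 2))*43 = (5*((12 + 2) - 2))*43 = (5*(14 - 2))*43 = (5*12)*43 = 60*43 = 2580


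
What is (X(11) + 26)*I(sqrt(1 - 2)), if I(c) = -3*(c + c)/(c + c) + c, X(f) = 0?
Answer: -78 + 26*I ≈ -78.0 + 26.0*I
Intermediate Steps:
I(c) = -3 + c (I(c) = -3*2*c/(2*c) + c = -3*2*c*1/(2*c) + c = -3*1 + c = -3 + c)
(X(11) + 26)*I(sqrt(1 - 2)) = (0 + 26)*(-3 + sqrt(1 - 2)) = 26*(-3 + sqrt(-1)) = 26*(-3 + I) = -78 + 26*I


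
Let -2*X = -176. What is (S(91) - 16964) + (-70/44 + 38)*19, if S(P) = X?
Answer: -356053/22 ≈ -16184.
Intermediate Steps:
X = 88 (X = -½*(-176) = 88)
S(P) = 88
(S(91) - 16964) + (-70/44 + 38)*19 = (88 - 16964) + (-70/44 + 38)*19 = -16876 + (-70*1/44 + 38)*19 = -16876 + (-35/22 + 38)*19 = -16876 + (801/22)*19 = -16876 + 15219/22 = -356053/22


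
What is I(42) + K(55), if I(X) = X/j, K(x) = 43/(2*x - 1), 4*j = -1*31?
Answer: -16979/3379 ≈ -5.0249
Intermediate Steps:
j = -31/4 (j = (-1*31)/4 = (¼)*(-31) = -31/4 ≈ -7.7500)
K(x) = 43/(-1 + 2*x)
I(X) = -4*X/31 (I(X) = X/(-31/4) = X*(-4/31) = -4*X/31)
I(42) + K(55) = -4/31*42 + 43/(-1 + 2*55) = -168/31 + 43/(-1 + 110) = -168/31 + 43/109 = -16979/3379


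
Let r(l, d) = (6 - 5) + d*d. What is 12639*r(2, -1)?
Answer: 25278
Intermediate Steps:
r(l, d) = 1 + d²
12639*r(2, -1) = 12639*(1 + (-1)²) = 12639*(1 + 1) = 12639*2 = 25278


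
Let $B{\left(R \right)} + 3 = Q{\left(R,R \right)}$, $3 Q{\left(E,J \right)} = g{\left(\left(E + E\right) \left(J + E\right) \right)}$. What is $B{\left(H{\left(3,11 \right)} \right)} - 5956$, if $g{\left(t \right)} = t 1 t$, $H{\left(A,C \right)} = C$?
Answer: $\frac{216379}{3} \approx 72126.0$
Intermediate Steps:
$g{\left(t \right)} = t^{2}$ ($g{\left(t \right)} = t t = t^{2}$)
$Q{\left(E,J \right)} = \frac{4 E^{2} \left(E + J\right)^{2}}{3}$ ($Q{\left(E,J \right)} = \frac{\left(\left(E + E\right) \left(J + E\right)\right)^{2}}{3} = \frac{\left(2 E \left(E + J\right)\right)^{2}}{3} = \frac{4 E^{2} \left(E + J\right)^{2}}{3}$)
$B{\left(R \right)} = -3 + \frac{16 R^{4}}{3}$ ($B{\left(R \right)} = -3 + \frac{4 R^{2} \left(R + R\right)^{2}}{3} = -3 + \frac{4 R^{2} \left(2 R\right)^{2}}{3} = -3 + \frac{4 R^{2} \cdot 4 R^{2}}{3} = -3 + \frac{16 R^{4}}{3}$)
$B{\left(H{\left(3,11 \right)} \right)} - 5956 = \left(-3 + \frac{16 \cdot 11^{4}}{3}\right) - 5956 = \left(-3 + \frac{16}{3} \cdot 14641\right) - 5956 = \left(-3 + \frac{234256}{3}\right) - 5956 = \frac{234247}{3} - 5956 = \frac{216379}{3}$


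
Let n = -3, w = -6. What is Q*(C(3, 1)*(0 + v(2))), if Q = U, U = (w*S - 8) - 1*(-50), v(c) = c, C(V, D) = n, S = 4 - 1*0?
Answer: -108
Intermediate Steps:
S = 4 (S = 4 + 0 = 4)
C(V, D) = -3
U = 18 (U = (-6*4 - 8) - 1*(-50) = (-24 - 8) + 50 = -32 + 50 = 18)
Q = 18
Q*(C(3, 1)*(0 + v(2))) = 18*(-3*(0 + 2)) = 18*(-3*2) = 18*(-6) = -108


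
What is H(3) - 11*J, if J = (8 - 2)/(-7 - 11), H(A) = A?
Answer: 20/3 ≈ 6.6667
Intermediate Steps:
J = -⅓ (J = 6/(-18) = 6*(-1/18) = -⅓ ≈ -0.33333)
H(3) - 11*J = 3 - 11*(-⅓) = 3 + 11/3 = 20/3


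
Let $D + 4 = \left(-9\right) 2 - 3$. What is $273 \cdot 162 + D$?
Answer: $44201$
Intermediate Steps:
$D = -25$ ($D = -4 - 21 = -25$)
$273 \cdot 162 + D = 273 \cdot 162 - 25 = 44226 - 25 = 44201$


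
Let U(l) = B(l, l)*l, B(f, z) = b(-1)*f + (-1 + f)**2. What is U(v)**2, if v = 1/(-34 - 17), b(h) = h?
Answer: 7590025/17596287801 ≈ 0.00043134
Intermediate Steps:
v = -1/51 (v = 1/(-51) = -1/51 ≈ -0.019608)
B(f, z) = (-1 + f)**2 - f (B(f, z) = -f + (-1 + f)**2 = (-1 + f)**2 - f)
U(l) = l*((-1 + l)**2 - l) (U(l) = ((-1 + l)**2 - l)*l = l*((-1 + l)**2 - l))
U(v)**2 = (-((-1 - 1/51)**2 - 1*(-1/51))/51)**2 = (-((-52/51)**2 + 1/51)/51)**2 = (-(2704/2601 + 1/51)/51)**2 = (-1/51*2755/2601)**2 = (-2755/132651)**2 = 7590025/17596287801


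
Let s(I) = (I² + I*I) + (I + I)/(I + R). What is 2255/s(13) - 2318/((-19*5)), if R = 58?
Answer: 339223/10920 ≈ 31.064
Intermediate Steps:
s(I) = 2*I² + 2*I/(58 + I) (s(I) = (I² + I*I) + (I + I)/(I + 58) = (I² + I²) + (2*I)/(58 + I) = 2*I² + 2*I/(58 + I))
2255/s(13) - 2318/((-19*5)) = 2255/((2*13*(1 + 13² + 58*13)/(58 + 13))) - 2318/((-19*5)) = 2255/((2*13*(1 + 169 + 754)/71)) - 2318/(-95) = 2255/((2*13*(1/71)*924)) - 2318*(-1/95) = 2255/(24024/71) + 122/5 = 2255*(71/24024) + 122/5 = 14555/2184 + 122/5 = 339223/10920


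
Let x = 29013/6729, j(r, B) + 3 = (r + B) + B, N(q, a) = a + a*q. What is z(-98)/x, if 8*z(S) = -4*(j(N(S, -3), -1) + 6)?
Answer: -327478/9671 ≈ -33.862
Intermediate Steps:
j(r, B) = -3 + r + 2*B (j(r, B) = -3 + ((r + B) + B) = -3 + ((B + r) + B) = -3 + (r + 2*B) = -3 + r + 2*B)
x = 9671/2243 (x = 29013*(1/6729) = 9671/2243 ≈ 4.3116)
z(S) = 1 + 3*S/2 (z(S) = (-4*((-3 - 3*(1 + S) + 2*(-1)) + 6))/8 = (-4*((-3 + (-3 - 3*S) - 2) + 6))/8 = (-4*((-8 - 3*S) + 6))/8 = (-4*(-2 - 3*S))/8 = (8 + 12*S)/8 = 1 + 3*S/2)
z(-98)/x = (1 + (3/2)*(-98))/(9671/2243) = (1 - 147)*(2243/9671) = -146*2243/9671 = -327478/9671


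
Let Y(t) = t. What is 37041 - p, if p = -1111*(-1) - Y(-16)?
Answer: 35914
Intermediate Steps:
p = 1127 (p = -1111*(-1) - 1*(-16) = 1111 + 16 = 1127)
37041 - p = 37041 - 1*1127 = 37041 - 1127 = 35914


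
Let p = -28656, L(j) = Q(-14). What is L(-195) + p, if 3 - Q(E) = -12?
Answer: -28641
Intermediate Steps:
Q(E) = 15 (Q(E) = 3 - 1*(-12) = 3 + 12 = 15)
L(j) = 15
L(-195) + p = 15 - 28656 = -28641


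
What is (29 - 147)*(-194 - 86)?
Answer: 33040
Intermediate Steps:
(29 - 147)*(-194 - 86) = -118*(-280) = 33040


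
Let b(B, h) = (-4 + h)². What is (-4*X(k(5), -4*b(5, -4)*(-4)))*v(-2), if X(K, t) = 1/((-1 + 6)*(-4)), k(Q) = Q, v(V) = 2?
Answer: ⅖ ≈ 0.40000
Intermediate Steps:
X(K, t) = -1/20 (X(K, t) = 1/(5*(-4)) = 1/(-20) = -1/20)
(-4*X(k(5), -4*b(5, -4)*(-4)))*v(-2) = -4*(-1/20)*2 = (⅕)*2 = ⅖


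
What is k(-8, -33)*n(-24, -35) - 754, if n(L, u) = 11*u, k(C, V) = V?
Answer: 11951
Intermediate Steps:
k(-8, -33)*n(-24, -35) - 754 = -363*(-35) - 754 = -33*(-385) - 754 = 12705 - 754 = 11951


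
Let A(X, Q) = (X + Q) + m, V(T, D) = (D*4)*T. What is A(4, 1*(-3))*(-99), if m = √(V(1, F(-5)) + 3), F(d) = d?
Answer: -99 - 99*I*√17 ≈ -99.0 - 408.19*I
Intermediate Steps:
V(T, D) = 4*D*T (V(T, D) = (4*D)*T = 4*D*T)
m = I*√17 (m = √(4*(-5)*1 + 3) = √(-20 + 3) = √(-17) = I*√17 ≈ 4.1231*I)
A(X, Q) = Q + X + I*√17 (A(X, Q) = (X + Q) + I*√17 = (Q + X) + I*√17 = Q + X + I*√17)
A(4, 1*(-3))*(-99) = (1*(-3) + 4 + I*√17)*(-99) = (-3 + 4 + I*√17)*(-99) = (1 + I*√17)*(-99) = -99 - 99*I*√17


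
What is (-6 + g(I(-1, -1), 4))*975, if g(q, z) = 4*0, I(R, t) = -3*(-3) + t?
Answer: -5850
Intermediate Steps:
I(R, t) = 9 + t
g(q, z) = 0
(-6 + g(I(-1, -1), 4))*975 = (-6 + 0)*975 = -6*975 = -5850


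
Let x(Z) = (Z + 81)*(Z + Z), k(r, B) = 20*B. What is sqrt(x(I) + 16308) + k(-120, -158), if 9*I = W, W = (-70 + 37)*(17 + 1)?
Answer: -3160 + 6*sqrt(398) ≈ -3040.3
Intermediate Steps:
W = -594 (W = -33*18 = -594)
I = -66 (I = (1/9)*(-594) = -66)
x(Z) = 2*Z*(81 + Z) (x(Z) = (81 + Z)*(2*Z) = 2*Z*(81 + Z))
sqrt(x(I) + 16308) + k(-120, -158) = sqrt(2*(-66)*(81 - 66) + 16308) + 20*(-158) = sqrt(2*(-66)*15 + 16308) - 3160 = sqrt(-1980 + 16308) - 3160 = sqrt(14328) - 3160 = 6*sqrt(398) - 3160 = -3160 + 6*sqrt(398)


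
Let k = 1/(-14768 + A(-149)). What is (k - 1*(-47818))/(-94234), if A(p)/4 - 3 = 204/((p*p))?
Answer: -15665040018319/30870788890760 ≈ -0.50744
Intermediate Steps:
A(p) = 12 + 816/p**2 (A(p) = 12 + 4*(204/((p*p))) = 12 + 4*(204/(p**2)) = 12 + 4*(204/p**2) = 12 + 816/p**2)
k = -22201/327597140 (k = 1/(-14768 + (12 + 816/(-149)**2)) = 1/(-14768 + (12 + 816*(1/22201))) = 1/(-14768 + (12 + 816/22201)) = 1/(-14768 + 267228/22201) = 1/(-327597140/22201) = -22201/327597140 ≈ -6.7769e-5)
(k - 1*(-47818))/(-94234) = (-22201/327597140 - 1*(-47818))/(-94234) = (-22201/327597140 + 47818)*(-1/94234) = (15665040018319/327597140)*(-1/94234) = -15665040018319/30870788890760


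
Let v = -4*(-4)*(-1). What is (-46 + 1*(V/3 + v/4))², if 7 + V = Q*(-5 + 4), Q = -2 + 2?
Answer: 24649/9 ≈ 2738.8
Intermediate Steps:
Q = 0
v = -16 (v = 16*(-1) = -16)
V = -7 (V = -7 + 0*(-5 + 4) = -7 + 0*(-1) = -7 + 0 = -7)
(-46 + 1*(V/3 + v/4))² = (-46 + 1*(-7/3 - 16/4))² = (-46 + 1*(-7*⅓ - 16*¼))² = (-46 + 1*(-7/3 - 4))² = (-46 + 1*(-19/3))² = (-46 - 19/3)² = (-157/3)² = 24649/9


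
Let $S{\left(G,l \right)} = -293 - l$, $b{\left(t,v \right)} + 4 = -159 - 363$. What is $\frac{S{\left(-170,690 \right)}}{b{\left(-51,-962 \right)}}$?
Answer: $\frac{983}{526} \approx 1.8688$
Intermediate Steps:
$b{\left(t,v \right)} = -526$ ($b{\left(t,v \right)} = -4 - 522 = -526$)
$\frac{S{\left(-170,690 \right)}}{b{\left(-51,-962 \right)}} = \frac{-293 - 690}{-526} = \left(-293 - 690\right) \left(- \frac{1}{526}\right) = \left(-983\right) \left(- \frac{1}{526}\right) = \frac{983}{526}$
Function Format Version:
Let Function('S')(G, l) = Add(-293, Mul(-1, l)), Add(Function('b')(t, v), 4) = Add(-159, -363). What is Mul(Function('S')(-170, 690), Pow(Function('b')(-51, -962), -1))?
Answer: Rational(983, 526) ≈ 1.8688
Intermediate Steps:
Function('b')(t, v) = -526 (Function('b')(t, v) = Add(-4, Add(-159, -363)) = Add(-4, -522) = -526)
Mul(Function('S')(-170, 690), Pow(Function('b')(-51, -962), -1)) = Mul(Add(-293, Mul(-1, 690)), Pow(-526, -1)) = Mul(Add(-293, -690), Rational(-1, 526)) = Mul(-983, Rational(-1, 526)) = Rational(983, 526)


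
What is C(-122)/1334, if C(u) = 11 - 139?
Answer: -64/667 ≈ -0.095952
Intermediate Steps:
C(u) = -128
C(-122)/1334 = -128/1334 = -128*1/1334 = -64/667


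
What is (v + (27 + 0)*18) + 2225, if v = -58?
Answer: 2653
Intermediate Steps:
(v + (27 + 0)*18) + 2225 = (-58 + (27 + 0)*18) + 2225 = (-58 + 27*18) + 2225 = (-58 + 486) + 2225 = 428 + 2225 = 2653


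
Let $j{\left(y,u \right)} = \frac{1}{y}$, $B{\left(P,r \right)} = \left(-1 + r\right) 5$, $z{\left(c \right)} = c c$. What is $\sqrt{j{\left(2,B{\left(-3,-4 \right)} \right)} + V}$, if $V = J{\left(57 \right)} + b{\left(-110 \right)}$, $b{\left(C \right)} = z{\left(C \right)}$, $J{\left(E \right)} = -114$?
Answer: $\frac{\sqrt{47946}}{2} \approx 109.48$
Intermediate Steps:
$z{\left(c \right)} = c^{2}$
$b{\left(C \right)} = C^{2}$
$V = 11986$ ($V = -114 + \left(-110\right)^{2} = -114 + 12100 = 11986$)
$B{\left(P,r \right)} = -5 + 5 r$
$\sqrt{j{\left(2,B{\left(-3,-4 \right)} \right)} + V} = \sqrt{\frac{1}{2} + 11986} = \sqrt{\frac{23973}{2}} = \frac{\sqrt{47946}}{2}$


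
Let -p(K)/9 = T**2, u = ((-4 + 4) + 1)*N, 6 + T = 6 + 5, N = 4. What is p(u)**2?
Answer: 50625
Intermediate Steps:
T = 5 (T = -6 + (6 + 5) = -6 + 11 = 5)
u = 4 (u = ((-4 + 4) + 1)*4 = (0 + 1)*4 = 1*4 = 4)
p(K) = -225 (p(K) = -9*5**2 = -9*25 = -225)
p(u)**2 = (-225)**2 = 50625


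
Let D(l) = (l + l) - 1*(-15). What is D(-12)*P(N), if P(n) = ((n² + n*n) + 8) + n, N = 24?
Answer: -10656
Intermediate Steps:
D(l) = 15 + 2*l (D(l) = 2*l + 15 = 15 + 2*l)
P(n) = 8 + n + 2*n² (P(n) = ((n² + n²) + 8) + n = (2*n² + 8) + n = (8 + 2*n²) + n = 8 + n + 2*n²)
D(-12)*P(N) = (15 + 2*(-12))*(8 + 24 + 2*24²) = (15 - 24)*(8 + 24 + 2*576) = -9*(8 + 24 + 1152) = -9*1184 = -10656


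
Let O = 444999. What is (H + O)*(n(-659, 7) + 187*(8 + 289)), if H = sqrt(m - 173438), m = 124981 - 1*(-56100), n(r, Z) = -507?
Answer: 24489184968 + 55032*sqrt(7643) ≈ 2.4494e+10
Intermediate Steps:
m = 181081 (m = 124981 + 56100 = 181081)
H = sqrt(7643) (H = sqrt(181081 - 173438) = sqrt(7643) ≈ 87.424)
(H + O)*(n(-659, 7) + 187*(8 + 289)) = (sqrt(7643) + 444999)*(-507 + 187*(8 + 289)) = (444999 + sqrt(7643))*(-507 + 187*297) = (444999 + sqrt(7643))*(-507 + 55539) = (444999 + sqrt(7643))*55032 = 24489184968 + 55032*sqrt(7643)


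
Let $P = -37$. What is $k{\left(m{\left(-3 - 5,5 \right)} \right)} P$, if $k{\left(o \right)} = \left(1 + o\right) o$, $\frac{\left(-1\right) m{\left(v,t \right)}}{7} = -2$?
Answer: $-7770$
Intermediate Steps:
$m{\left(v,t \right)} = 14$ ($m{\left(v,t \right)} = \left(-7\right) \left(-2\right) = 14$)
$k{\left(o \right)} = o \left(1 + o\right)$
$k{\left(m{\left(-3 - 5,5 \right)} \right)} P = 14 \left(1 + 14\right) \left(-37\right) = 14 \cdot 15 \left(-37\right) = 210 \left(-37\right) = -7770$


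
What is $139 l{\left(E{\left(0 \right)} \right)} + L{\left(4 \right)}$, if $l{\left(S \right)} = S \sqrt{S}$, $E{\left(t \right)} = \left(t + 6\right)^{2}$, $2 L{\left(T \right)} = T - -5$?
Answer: $\frac{60057}{2} \approx 30029.0$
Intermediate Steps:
$L{\left(T \right)} = \frac{5}{2} + \frac{T}{2}$ ($L{\left(T \right)} = \frac{T - -5}{2} = \frac{T + 5}{2} = \frac{5 + T}{2} = \frac{5}{2} + \frac{T}{2}$)
$E{\left(t \right)} = \left(6 + t\right)^{2}$
$l{\left(S \right)} = S^{\frac{3}{2}}$
$139 l{\left(E{\left(0 \right)} \right)} + L{\left(4 \right)} = 139 \left(\left(6 + 0\right)^{2}\right)^{\frac{3}{2}} + \left(\frac{5}{2} + \frac{1}{2} \cdot 4\right) = 139 \left(6^{2}\right)^{\frac{3}{2}} + \left(\frac{5}{2} + 2\right) = 139 \cdot 36^{\frac{3}{2}} + \frac{9}{2} = 139 \cdot 216 + \frac{9}{2} = 30024 + \frac{9}{2} = \frac{60057}{2}$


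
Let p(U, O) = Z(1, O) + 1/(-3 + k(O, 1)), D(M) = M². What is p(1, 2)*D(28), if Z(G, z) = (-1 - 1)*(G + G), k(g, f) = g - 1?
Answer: -3528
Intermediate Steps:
k(g, f) = -1 + g
Z(G, z) = -4*G
p(U, O) = -4 + 1/(-4 + O) (p(U, O) = -4*1 + 1/(-3 + (-1 + O)) = -4 + 1/(-4 + O))
p(1, 2)*D(28) = ((17 - 4*2)/(-4 + 2))*28² = ((17 - 8)/(-2))*784 = -½*9*784 = -9/2*784 = -3528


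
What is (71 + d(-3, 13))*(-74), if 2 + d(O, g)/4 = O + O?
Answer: -2886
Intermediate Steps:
d(O, g) = -8 + 8*O (d(O, g) = -8 + 4*(O + O) = -8 + 4*(2*O) = -8 + 8*O)
(71 + d(-3, 13))*(-74) = (71 + (-8 + 8*(-3)))*(-74) = (71 + (-8 - 24))*(-74) = (71 - 32)*(-74) = 39*(-74) = -2886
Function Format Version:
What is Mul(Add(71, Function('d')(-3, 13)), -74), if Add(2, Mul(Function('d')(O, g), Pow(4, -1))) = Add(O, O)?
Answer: -2886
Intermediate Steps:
Function('d')(O, g) = Add(-8, Mul(8, O)) (Function('d')(O, g) = Add(-8, Mul(4, Add(O, O))) = Add(-8, Mul(4, Mul(2, O))) = Add(-8, Mul(8, O)))
Mul(Add(71, Function('d')(-3, 13)), -74) = Mul(Add(71, Add(-8, Mul(8, -3))), -74) = Mul(Add(71, Add(-8, -24)), -74) = Mul(Add(71, -32), -74) = Mul(39, -74) = -2886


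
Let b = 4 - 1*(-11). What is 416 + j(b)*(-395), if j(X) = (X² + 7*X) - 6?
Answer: -127564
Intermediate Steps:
b = 15 (b = 4 + 11 = 15)
j(X) = -6 + X² + 7*X
416 + j(b)*(-395) = 416 + (-6 + 15² + 7*15)*(-395) = 416 + (-6 + 225 + 105)*(-395) = 416 + 324*(-395) = 416 - 127980 = -127564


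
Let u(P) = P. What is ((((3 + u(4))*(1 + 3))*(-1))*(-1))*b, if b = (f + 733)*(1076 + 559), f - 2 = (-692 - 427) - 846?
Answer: -56309400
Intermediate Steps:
f = -1963 (f = 2 + ((-692 - 427) - 846) = 2 + (-1119 - 846) = 2 - 1965 = -1963)
b = -2011050 (b = (-1963 + 733)*(1076 + 559) = -1230*1635 = -2011050)
((((3 + u(4))*(1 + 3))*(-1))*(-1))*b = ((((3 + 4)*(1 + 3))*(-1))*(-1))*(-2011050) = (((7*4)*(-1))*(-1))*(-2011050) = ((28*(-1))*(-1))*(-2011050) = -28*(-1)*(-2011050) = 28*(-2011050) = -56309400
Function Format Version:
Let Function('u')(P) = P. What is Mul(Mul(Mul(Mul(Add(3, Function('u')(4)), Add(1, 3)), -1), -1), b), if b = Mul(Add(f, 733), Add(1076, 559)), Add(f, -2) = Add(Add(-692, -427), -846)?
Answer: -56309400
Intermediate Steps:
f = -1963 (f = Add(2, Add(Add(-692, -427), -846)) = Add(2, Add(-1119, -846)) = Add(2, -1965) = -1963)
b = -2011050 (b = Mul(Add(-1963, 733), Add(1076, 559)) = Mul(-1230, 1635) = -2011050)
Mul(Mul(Mul(Mul(Add(3, Function('u')(4)), Add(1, 3)), -1), -1), b) = Mul(Mul(Mul(Mul(Add(3, 4), Add(1, 3)), -1), -1), -2011050) = Mul(Mul(Mul(Mul(7, 4), -1), -1), -2011050) = Mul(Mul(Mul(28, -1), -1), -2011050) = Mul(Mul(-28, -1), -2011050) = Mul(28, -2011050) = -56309400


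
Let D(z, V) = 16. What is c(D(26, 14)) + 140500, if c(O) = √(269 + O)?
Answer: 140500 + √285 ≈ 1.4052e+5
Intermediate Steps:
c(D(26, 14)) + 140500 = √(269 + 16) + 140500 = √285 + 140500 = 140500 + √285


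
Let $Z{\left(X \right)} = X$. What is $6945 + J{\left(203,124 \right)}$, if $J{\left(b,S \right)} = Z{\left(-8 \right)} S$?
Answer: $5953$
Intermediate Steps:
$J{\left(b,S \right)} = - 8 S$
$6945 + J{\left(203,124 \right)} = 6945 - 992 = 5953$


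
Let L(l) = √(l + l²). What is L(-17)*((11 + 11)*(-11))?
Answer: -968*√17 ≈ -3991.2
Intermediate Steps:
L(-17)*((11 + 11)*(-11)) = √(-17*(1 - 17))*((11 + 11)*(-11)) = √(-17*(-16))*(22*(-11)) = √272*(-242) = (4*√17)*(-242) = -968*√17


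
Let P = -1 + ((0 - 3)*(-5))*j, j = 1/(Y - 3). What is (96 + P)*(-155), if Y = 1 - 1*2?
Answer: -56575/4 ≈ -14144.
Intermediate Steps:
Y = -1 (Y = 1 - 2 = -1)
j = -¼ (j = 1/(-1 - 3) = 1/(-4) = -¼ ≈ -0.25000)
P = -19/4 (P = -1 + ((0 - 3)*(-5))*(-¼) = -1 - 3*(-5)*(-¼) = -1 + 15*(-¼) = -1 - 15/4 = -19/4 ≈ -4.7500)
(96 + P)*(-155) = (96 - 19/4)*(-155) = (365/4)*(-155) = -56575/4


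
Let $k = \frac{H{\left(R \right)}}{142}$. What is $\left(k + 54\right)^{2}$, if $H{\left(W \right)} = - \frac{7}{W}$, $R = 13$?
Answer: $\frac{9935504329}{3407716} \approx 2915.6$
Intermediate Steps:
$k = - \frac{7}{1846}$ ($k = \frac{\left(-7\right) \frac{1}{13}}{142} = \left(-7\right) \frac{1}{13} \cdot \frac{1}{142} = \left(- \frac{7}{13}\right) \frac{1}{142} = - \frac{7}{1846} \approx -0.003792$)
$\left(k + 54\right)^{2} = \left(- \frac{7}{1846} + 54\right)^{2} = \left(\frac{99677}{1846}\right)^{2} = \frac{9935504329}{3407716}$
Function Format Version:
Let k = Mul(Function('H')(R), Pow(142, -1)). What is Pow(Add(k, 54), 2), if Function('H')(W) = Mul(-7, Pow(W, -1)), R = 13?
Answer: Rational(9935504329, 3407716) ≈ 2915.6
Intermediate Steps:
k = Rational(-7, 1846) (k = Mul(Mul(-7, Pow(13, -1)), Pow(142, -1)) = Mul(Mul(-7, Rational(1, 13)), Rational(1, 142)) = Mul(Rational(-7, 13), Rational(1, 142)) = Rational(-7, 1846) ≈ -0.0037920)
Pow(Add(k, 54), 2) = Pow(Add(Rational(-7, 1846), 54), 2) = Pow(Rational(99677, 1846), 2) = Rational(9935504329, 3407716)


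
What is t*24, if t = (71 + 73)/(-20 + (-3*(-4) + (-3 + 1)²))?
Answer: -864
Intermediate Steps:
t = -36 (t = 144/(-20 + (12 + (-2)²)) = 144/(-20 + (12 + 4)) = 144/(-20 + 16) = 144/(-4) = 144*(-¼) = -36)
t*24 = -36*24 = -864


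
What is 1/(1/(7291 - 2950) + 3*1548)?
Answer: 4341/20159605 ≈ 0.00021533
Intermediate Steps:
1/(1/(7291 - 2950) + 3*1548) = 1/(1/4341 + 4644) = 1/(20159605/4341) = 4341/20159605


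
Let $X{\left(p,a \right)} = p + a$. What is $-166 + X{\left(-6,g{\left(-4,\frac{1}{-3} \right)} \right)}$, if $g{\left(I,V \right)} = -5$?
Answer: $-177$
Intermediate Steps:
$X{\left(p,a \right)} = a + p$
$-166 + X{\left(-6,g{\left(-4,\frac{1}{-3} \right)} \right)} = -166 - 11 = -177$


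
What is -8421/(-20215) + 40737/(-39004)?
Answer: -495045771/788465860 ≈ -0.62786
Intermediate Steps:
-8421/(-20215) + 40737/(-39004) = -8421*(-1/20215) + 40737*(-1/39004) = 8421/20215 - 40737/39004 = -495045771/788465860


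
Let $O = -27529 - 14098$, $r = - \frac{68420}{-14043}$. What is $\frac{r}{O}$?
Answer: $- \frac{68420}{584567961} \approx -0.00011704$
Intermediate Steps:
$r = \frac{68420}{14043}$ ($r = \left(-68420\right) \left(- \frac{1}{14043}\right) = \frac{68420}{14043} \approx 4.8722$)
$O = -41627$ ($O = -27529 - 14098 = -41627$)
$\frac{r}{O} = \frac{68420}{14043 \left(-41627\right)} = \frac{68420}{14043} \left(- \frac{1}{41627}\right) = - \frac{68420}{584567961}$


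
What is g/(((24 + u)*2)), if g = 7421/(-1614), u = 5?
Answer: -7421/93612 ≈ -0.079274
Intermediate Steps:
g = -7421/1614 (g = 7421*(-1/1614) = -7421/1614 ≈ -4.5979)
g/(((24 + u)*2)) = -7421*1/(2*(24 + 5))/1614 = -7421/(1614*(29*2)) = -7421/1614/58 = -7421/1614*1/58 = -7421/93612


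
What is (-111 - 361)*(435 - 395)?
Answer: -18880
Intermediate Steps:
(-111 - 361)*(435 - 395) = -472*40 = -18880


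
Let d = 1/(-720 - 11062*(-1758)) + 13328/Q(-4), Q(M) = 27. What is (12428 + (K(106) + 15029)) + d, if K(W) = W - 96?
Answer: 5212275292133/186414804 ≈ 27961.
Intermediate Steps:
K(W) = -96 + W
d = 92019870665/186414804 (d = 1/(-720 - 11062*(-1758)) + 13328/27 = -1/1758/(-11782) + 13328*(1/27) = -1/11782*(-1/1758) + 13328/27 = 1/20712756 + 13328/27 = 92019870665/186414804 ≈ 493.63)
(12428 + (K(106) + 15029)) + d = (12428 + ((-96 + 106) + 15029)) + 92019870665/186414804 = (12428 + (10 + 15029)) + 92019870665/186414804 = (12428 + 15039) + 92019870665/186414804 = 27467 + 92019870665/186414804 = 5212275292133/186414804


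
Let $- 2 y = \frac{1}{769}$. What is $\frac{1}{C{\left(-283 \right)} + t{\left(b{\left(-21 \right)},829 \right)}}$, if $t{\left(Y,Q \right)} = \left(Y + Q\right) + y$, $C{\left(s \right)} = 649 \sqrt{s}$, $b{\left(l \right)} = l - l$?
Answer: $\frac{1960951538}{283586275593053} - \frac{1535173156 i \sqrt{283}}{283586275593053} \approx 6.9148 \cdot 10^{-6} - 9.1068 \cdot 10^{-5} i$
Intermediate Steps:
$y = - \frac{1}{1538}$ ($y = - \frac{1}{2 \cdot 769} = \left(- \frac{1}{2}\right) \frac{1}{769} = - \frac{1}{1538} \approx -0.0006502$)
$b{\left(l \right)} = 0$
$t{\left(Y,Q \right)} = - \frac{1}{1538} + Q + Y$ ($t{\left(Y,Q \right)} = \left(Y + Q\right) - \frac{1}{1538} = \left(Q + Y\right) - \frac{1}{1538} = - \frac{1}{1538} + Q + Y$)
$\frac{1}{C{\left(-283 \right)} + t{\left(b{\left(-21 \right)},829 \right)}} = \frac{1}{649 \sqrt{-283} + \left(- \frac{1}{1538} + 829 + 0\right)} = \frac{1}{649 i \sqrt{283} + \frac{1275001}{1538}} = \frac{1}{\frac{1275001}{1538} + 649 i \sqrt{283}}$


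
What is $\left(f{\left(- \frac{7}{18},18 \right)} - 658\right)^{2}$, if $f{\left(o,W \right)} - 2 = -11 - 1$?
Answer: $446224$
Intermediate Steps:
$f{\left(o,W \right)} = -10$ ($f{\left(o,W \right)} = 2 - 12 = -10$)
$\left(f{\left(- \frac{7}{18},18 \right)} - 658\right)^{2} = \left(-10 - 658\right)^{2} = \left(-668\right)^{2} = 446224$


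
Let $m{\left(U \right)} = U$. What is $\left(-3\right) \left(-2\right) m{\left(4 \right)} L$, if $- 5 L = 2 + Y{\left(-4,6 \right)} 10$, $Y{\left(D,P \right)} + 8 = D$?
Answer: $\frac{2832}{5} \approx 566.4$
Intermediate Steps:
$Y{\left(D,P \right)} = -8 + D$
$L = \frac{118}{5}$ ($L = - \frac{2 + \left(-8 - 4\right) 10}{5} = - \frac{2 - 120}{5} = \left(- \frac{1}{5}\right) \left(-118\right) = \frac{118}{5} \approx 23.6$)
$\left(-3\right) \left(-2\right) m{\left(4 \right)} L = \left(-3\right) \left(-2\right) 4 \cdot \frac{118}{5} = 6 \cdot 4 \cdot \frac{118}{5} = 24 \cdot \frac{118}{5} = \frac{2832}{5}$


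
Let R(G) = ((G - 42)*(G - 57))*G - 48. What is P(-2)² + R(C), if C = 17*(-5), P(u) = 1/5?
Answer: -38323449/25 ≈ -1.5329e+6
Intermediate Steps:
P(u) = ⅕
C = -85
R(G) = -48 + G*(-57 + G)*(-42 + G) (R(G) = ((-42 + G)*(-57 + G))*G - 48 = ((-57 + G)*(-42 + G))*G - 48 = G*(-57 + G)*(-42 + G) - 48 = -48 + G*(-57 + G)*(-42 + G))
P(-2)² + R(C) = (⅕)² + (-48 + (-85)³ - 99*(-85)² + 2394*(-85)) = 1/25 + (-48 - 614125 - 99*7225 - 203490) = 1/25 + (-48 - 614125 - 715275 - 203490) = 1/25 - 1532938 = -38323449/25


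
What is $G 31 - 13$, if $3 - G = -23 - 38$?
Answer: $1971$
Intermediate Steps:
$G = 64$ ($G = 3 - \left(-23 - 38\right) = 3 - -61 = 3 + 61 = 64$)
$G 31 - 13 = 64 \cdot 31 - 13 = 1984 - 13 = 1971$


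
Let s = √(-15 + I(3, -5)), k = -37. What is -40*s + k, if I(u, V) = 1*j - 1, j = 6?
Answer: -37 - 40*I*√10 ≈ -37.0 - 126.49*I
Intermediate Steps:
I(u, V) = 5 (I(u, V) = 1*6 - 1 = 6 - 1 = 5)
s = I*√10 (s = √(-15 + 5) = √(-10) = I*√10 ≈ 3.1623*I)
-40*s + k = -40*I*√10 - 37 = -37 - 40*I*√10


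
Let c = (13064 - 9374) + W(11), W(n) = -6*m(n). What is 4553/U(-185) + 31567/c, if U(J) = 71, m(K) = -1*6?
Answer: 19205735/264546 ≈ 72.599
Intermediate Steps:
m(K) = -6
W(n) = 36 (W(n) = -6*(-6) = 36)
c = 3726 (c = (13064 - 9374) + 36 = 3690 + 36 = 3726)
4553/U(-185) + 31567/c = 4553/71 + 31567/3726 = 19205735/264546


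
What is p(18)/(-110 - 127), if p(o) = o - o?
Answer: 0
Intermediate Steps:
p(o) = 0
p(18)/(-110 - 127) = 0/(-110 - 127) = 0/(-237) = 0*(-1/237) = 0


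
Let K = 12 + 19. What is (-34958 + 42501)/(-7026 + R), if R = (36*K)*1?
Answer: -7543/5910 ≈ -1.2763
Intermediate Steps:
K = 31
R = 1116 (R = (36*31)*1 = 1116*1 = 1116)
(-34958 + 42501)/(-7026 + R) = (-34958 + 42501)/(-7026 + 1116) = 7543/(-5910) = 7543*(-1/5910) = -7543/5910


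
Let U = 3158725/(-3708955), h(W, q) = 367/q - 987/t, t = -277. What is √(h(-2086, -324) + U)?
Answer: √21597239936979633353/3698569926 ≈ 1.2565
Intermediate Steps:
h(W, q) = 987/277 + 367/q (h(W, q) = 367/q - 987/(-277) = 367/q - 987*(-1/277) = 367/q + 987/277 = 987/277 + 367/q)
U = -631745/741791 (U = 3158725*(-1/3708955) = -631745/741791 ≈ -0.85165)
√(h(-2086, -324) + U) = √((987/277 + 367/(-324)) - 631745/741791) = √((987/277 + 367*(-1/324)) - 631745/741791) = √((987/277 - 367/324) - 631745/741791) = √(218129/89748 - 631745/741791) = √(105108278779/66574258668) = √21597239936979633353/3698569926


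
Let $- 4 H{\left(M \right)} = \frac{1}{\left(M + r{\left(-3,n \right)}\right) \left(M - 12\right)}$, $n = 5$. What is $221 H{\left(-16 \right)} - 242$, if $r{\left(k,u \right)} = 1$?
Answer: $- \frac{406781}{1680} \approx -242.13$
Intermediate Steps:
$H{\left(M \right)} = - \frac{1}{4 \left(1 + M\right) \left(-12 + M\right)}$ ($H{\left(M \right)} = - \frac{1}{4 \left(M + 1\right) \left(M - 12\right)} = - \frac{1}{4 \left(1 + M\right) \left(-12 + M\right)}$)
$221 H{\left(-16 \right)} - 242 = \frac{221}{48 - 4 \left(-16\right)^{2} + 44 \left(-16\right)} - 242 = \frac{221}{48 - 1024 - 704} - 242 = \frac{221}{-1680} - 242 = 221 \left(- \frac{1}{1680}\right) - 242 = - \frac{221}{1680} - 242 = - \frac{406781}{1680}$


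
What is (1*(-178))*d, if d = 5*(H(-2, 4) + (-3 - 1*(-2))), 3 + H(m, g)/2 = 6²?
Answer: -57850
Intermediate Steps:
H(m, g) = 66 (H(m, g) = -6 + 2*6² = -6 + 2*36 = -6 + 72 = 66)
d = 325 (d = 5*(66 + (-3 - 1*(-2))) = 5*(66 + (-3 + 2)) = 5*(66 - 1) = 5*65 = 325)
(1*(-178))*d = (1*(-178))*325 = -178*325 = -57850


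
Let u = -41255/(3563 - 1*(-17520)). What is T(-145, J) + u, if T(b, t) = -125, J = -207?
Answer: -2676630/21083 ≈ -126.96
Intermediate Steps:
u = -41255/21083 (u = -41255/(3563 + 17520) = -41255/21083 ≈ -1.9568)
T(-145, J) + u = -125 - 41255/21083 = -2676630/21083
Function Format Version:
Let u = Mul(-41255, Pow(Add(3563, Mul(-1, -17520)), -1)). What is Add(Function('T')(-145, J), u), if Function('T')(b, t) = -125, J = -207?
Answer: Rational(-2676630, 21083) ≈ -126.96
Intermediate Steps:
u = Rational(-41255, 21083) (u = Mul(-41255, Pow(Add(3563, 17520), -1)) = Mul(-41255, Pow(21083, -1)) = Mul(-41255, Rational(1, 21083)) = Rational(-41255, 21083) ≈ -1.9568)
Add(Function('T')(-145, J), u) = Add(-125, Rational(-41255, 21083)) = Rational(-2676630, 21083)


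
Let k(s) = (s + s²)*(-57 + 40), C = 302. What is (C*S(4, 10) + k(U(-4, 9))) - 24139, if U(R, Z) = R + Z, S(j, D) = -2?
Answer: -25253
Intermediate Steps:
k(s) = -17*s - 17*s² (k(s) = (s + s²)*(-17) = -17*s - 17*s²)
(C*S(4, 10) + k(U(-4, 9))) - 24139 = (302*(-2) - 17*(-4 + 9)*(1 + (-4 + 9))) - 24139 = (-604 - 17*5*(1 + 5)) - 24139 = (-604 - 17*5*6) - 24139 = (-604 - 510) - 24139 = -1114 - 24139 = -25253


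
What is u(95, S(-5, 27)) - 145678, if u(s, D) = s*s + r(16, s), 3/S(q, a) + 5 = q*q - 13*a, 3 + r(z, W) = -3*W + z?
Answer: -136925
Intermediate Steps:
r(z, W) = -3 + z - 3*W (r(z, W) = -3 + (-3*W + z) = -3 + (z - 3*W) = -3 + z - 3*W)
S(q, a) = 3/(-5 + q² - 13*a) (S(q, a) = 3/(-5 + (q*q - 13*a)) = 3/(-5 + (q² - 13*a)) = 3/(-5 + q² - 13*a))
u(s, D) = 13 + s² - 3*s (u(s, D) = s*s + (-3 + 16 - 3*s) = s² + (13 - 3*s) = 13 + s² - 3*s)
u(95, S(-5, 27)) - 145678 = (13 + 95² - 3*95) - 145678 = (13 + 9025 - 285) - 145678 = 8753 - 145678 = -136925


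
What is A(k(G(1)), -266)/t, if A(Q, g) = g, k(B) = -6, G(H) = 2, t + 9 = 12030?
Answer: -266/12021 ≈ -0.022128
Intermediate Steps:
t = 12021 (t = -9 + 12030 = 12021)
A(k(G(1)), -266)/t = -266/12021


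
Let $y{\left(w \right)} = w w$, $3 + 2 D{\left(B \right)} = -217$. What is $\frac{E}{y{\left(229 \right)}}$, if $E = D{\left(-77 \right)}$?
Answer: $- \frac{110}{52441} \approx -0.0020976$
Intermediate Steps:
$D{\left(B \right)} = -110$ ($D{\left(B \right)} = - \frac{3}{2} + \frac{1}{2} \left(-217\right) = - \frac{3}{2} - \frac{217}{2} = -110$)
$y{\left(w \right)} = w^{2}$
$E = -110$
$\frac{E}{y{\left(229 \right)}} = - \frac{110}{229^{2}} = - \frac{110}{52441}$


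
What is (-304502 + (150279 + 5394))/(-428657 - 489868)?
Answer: 148829/918525 ≈ 0.16203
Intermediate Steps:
(-304502 + (150279 + 5394))/(-428657 - 489868) = (-304502 + 155673)/(-918525) = -148829*(-1/918525) = 148829/918525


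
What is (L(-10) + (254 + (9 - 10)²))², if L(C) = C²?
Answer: 126025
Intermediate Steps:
(L(-10) + (254 + (9 - 10)²))² = ((-10)² + (254 + (9 - 10)²))² = (100 + (254 + (-1)²))² = (100 + (254 + 1))² = (100 + 255)² = 355² = 126025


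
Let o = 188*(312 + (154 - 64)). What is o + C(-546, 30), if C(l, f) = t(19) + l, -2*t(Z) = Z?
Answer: 150041/2 ≈ 75021.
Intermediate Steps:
t(Z) = -Z/2
C(l, f) = -19/2 + l (C(l, f) = -½*19 + l = -19/2 + l)
o = 75576 (o = 188*(312 + 90) = 188*402 = 75576)
o + C(-546, 30) = 75576 + (-19/2 - 546) = 75576 - 1111/2 = 150041/2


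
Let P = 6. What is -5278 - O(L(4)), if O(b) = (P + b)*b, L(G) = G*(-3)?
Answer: -5350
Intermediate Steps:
L(G) = -3*G
O(b) = b*(6 + b) (O(b) = (6 + b)*b = b*(6 + b))
-5278 - O(L(4)) = -5278 - (-3*4)*(6 - 3*4) = -5278 - (-12)*(6 - 12) = -5278 - (-12)*(-6) = -5278 - 1*72 = -5278 - 72 = -5350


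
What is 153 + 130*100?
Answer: 13153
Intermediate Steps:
153 + 130*100 = 153 + 13000 = 13153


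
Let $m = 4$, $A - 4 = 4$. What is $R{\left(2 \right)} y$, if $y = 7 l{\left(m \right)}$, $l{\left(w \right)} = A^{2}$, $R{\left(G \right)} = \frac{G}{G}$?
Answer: $448$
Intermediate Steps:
$A = 8$ ($A = 4 + 4 = 8$)
$R{\left(G \right)} = 1$
$l{\left(w \right)} = 64$ ($l{\left(w \right)} = 8^{2} = 64$)
$y = 448$ ($y = 7 \cdot 64 = 448$)
$R{\left(2 \right)} y = 1 \cdot 448 = 448$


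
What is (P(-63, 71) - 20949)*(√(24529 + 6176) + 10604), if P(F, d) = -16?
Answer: -222312860 - 20965*√30705 ≈ -2.2599e+8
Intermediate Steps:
(P(-63, 71) - 20949)*(√(24529 + 6176) + 10604) = (-16 - 20949)*(√(24529 + 6176) + 10604) = -20965*(√30705 + 10604) = -20965*(10604 + √30705) = -222312860 - 20965*√30705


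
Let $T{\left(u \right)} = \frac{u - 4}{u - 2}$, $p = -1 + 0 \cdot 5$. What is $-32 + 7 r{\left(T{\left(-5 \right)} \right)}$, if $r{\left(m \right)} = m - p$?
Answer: $-16$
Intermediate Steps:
$p = -1$ ($p = -1 + 0 = -1$)
$T{\left(u \right)} = \frac{-4 + u}{-2 + u}$
$r{\left(m \right)} = 1 + m$ ($r{\left(m \right)} = m - -1 = m + 1 = 1 + m$)
$-32 + 7 r{\left(T{\left(-5 \right)} \right)} = -32 + 7 \left(1 + \frac{-4 - 5}{-2 - 5}\right) = -32 + 7 \left(1 + \frac{1}{-7} \left(-9\right)\right) = -32 + 7 \left(1 - - \frac{9}{7}\right) = -32 + 7 \left(1 + \frac{9}{7}\right) = -32 + 7 \cdot \frac{16}{7} = -32 + 16 = -16$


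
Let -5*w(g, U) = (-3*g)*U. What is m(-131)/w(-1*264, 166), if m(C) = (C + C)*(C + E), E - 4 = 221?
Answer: 30785/32868 ≈ 0.93663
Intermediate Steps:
E = 225 (E = 4 + 221 = 225)
w(g, U) = 3*U*g/5 (w(g, U) = -(-3*g)*U/5 = -(-3)*U*g/5 = 3*U*g/5)
m(C) = 2*C*(225 + C) (m(C) = (C + C)*(C + 225) = (2*C)*(225 + C) = 2*C*(225 + C))
m(-131)/w(-1*264, 166) = (2*(-131)*(225 - 131))/(((⅗)*166*(-1*264))) = (2*(-131)*94)/(((⅗)*166*(-264))) = -24628/(-131472/5) = -24628*(-5/131472) = 30785/32868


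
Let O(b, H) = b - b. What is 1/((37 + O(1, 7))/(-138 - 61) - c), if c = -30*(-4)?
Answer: -199/23917 ≈ -0.0083204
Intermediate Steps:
O(b, H) = 0
c = 120
1/((37 + O(1, 7))/(-138 - 61) - c) = 1/((37 + 0)/(-138 - 61) - 1*120) = 1/(37/(-199) - 120) = 1/(37*(-1/199) - 120) = 1/(-37/199 - 120) = 1/(-23917/199) = -199/23917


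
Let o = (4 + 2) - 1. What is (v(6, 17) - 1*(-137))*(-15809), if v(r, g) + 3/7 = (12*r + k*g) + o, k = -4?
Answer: -16109371/7 ≈ -2.3013e+6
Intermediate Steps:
o = 5 (o = 6 - 1 = 5)
v(r, g) = 32/7 - 4*g + 12*r (v(r, g) = -3/7 + ((12*r - 4*g) + 5) = -3/7 + ((-4*g + 12*r) + 5) = -3/7 + (5 - 4*g + 12*r) = 32/7 - 4*g + 12*r)
(v(6, 17) - 1*(-137))*(-15809) = ((32/7 - 4*17 + 12*6) - 1*(-137))*(-15809) = ((32/7 - 68 + 72) + 137)*(-15809) = (60/7 + 137)*(-15809) = (1019/7)*(-15809) = -16109371/7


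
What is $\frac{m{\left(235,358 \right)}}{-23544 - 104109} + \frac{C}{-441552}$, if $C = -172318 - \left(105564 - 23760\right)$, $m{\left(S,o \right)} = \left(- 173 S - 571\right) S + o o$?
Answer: $\frac{708942118643}{9394239576} \approx 75.466$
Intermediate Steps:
$m{\left(S,o \right)} = o^{2} + S \left(-571 - 173 S\right)$ ($m{\left(S,o \right)} = \left(-571 - 173 S\right) S + o^{2} = S \left(-571 - 173 S\right) + o^{2} = o^{2} + S \left(-571 - 173 S\right)$)
$C = -254122$ ($C = -172318 - \left(105564 - 23760\right) = -172318 - 81804 = -254122$)
$\frac{m{\left(235,358 \right)}}{-23544 - 104109} + \frac{C}{-441552} = \frac{358^{2} - 134185 - 173 \cdot 235^{2}}{-23544 - 104109} - \frac{254122}{-441552} = \frac{128164 - 134185 - 9553925}{-127653} - - \frac{127061}{220776} = \left(128164 - 134185 - 9553925\right) \left(- \frac{1}{127653}\right) + \frac{127061}{220776} = \left(-9559946\right) \left(- \frac{1}{127653}\right) + \frac{127061}{220776} = \frac{9559946}{127653} + \frac{127061}{220776} = \frac{708942118643}{9394239576}$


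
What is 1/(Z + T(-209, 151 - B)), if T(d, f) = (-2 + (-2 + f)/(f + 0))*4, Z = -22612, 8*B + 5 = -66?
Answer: -1279/28925928 ≈ -4.4216e-5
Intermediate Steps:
B = -71/8 (B = -5/8 + (⅛)*(-66) = -5/8 - 33/4 = -71/8 ≈ -8.8750)
T(d, f) = -8 + 4*(-2 + f)/f (T(d, f) = (-2 + (-2 + f)/f)*4 = -8 + 4*(-2 + f)/f)
1/(Z + T(-209, 151 - B)) = 1/(-22612 + (-4 - 8/(151 - 1*(-71/8)))) = 1/(-22612 + (-4 - 8/(151 + 71/8))) = 1/(-22612 + (-4 - 8/1279/8)) = 1/(-22612 + (-4 - 8*8/1279)) = 1/(-22612 + (-4 - 64/1279)) = 1/(-22612 - 5180/1279) = 1/(-28925928/1279) = -1279/28925928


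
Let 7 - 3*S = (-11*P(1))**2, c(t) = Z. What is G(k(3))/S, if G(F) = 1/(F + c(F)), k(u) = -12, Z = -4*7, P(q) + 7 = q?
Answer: 3/173960 ≈ 1.7245e-5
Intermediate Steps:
P(q) = -7 + q
Z = -28
c(t) = -28
G(F) = 1/(-28 + F) (G(F) = 1/(F - 28) = 1/(-28 + F))
S = -4349/3 (S = 7/3 - 121*(-7 + 1)**2/3 = 7/3 - (-11*(-6))**2/3 = 7/3 - 1/3*66**2 = 7/3 - 1/3*4356 = 7/3 - 1452 = -4349/3 ≈ -1449.7)
G(k(3))/S = 1/((-28 - 12)*(-4349/3)) = -3/4349/(-40) = -1/40*(-3/4349) = 3/173960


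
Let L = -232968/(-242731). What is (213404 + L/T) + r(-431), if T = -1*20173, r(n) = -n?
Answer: 1047067125792637/4896612463 ≈ 2.1384e+5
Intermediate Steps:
T = -20173
L = 232968/242731 (L = -232968*(-1/242731) = 232968/242731 ≈ 0.95978)
(213404 + L/T) + r(-431) = (213404 + (232968/242731)/(-20173)) - 1*(-431) = (213404 + (232968/242731)*(-1/20173)) + 431 = (213404 - 232968/4896612463) + 431 = 1044956685821084/4896612463 + 431 = 1047067125792637/4896612463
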